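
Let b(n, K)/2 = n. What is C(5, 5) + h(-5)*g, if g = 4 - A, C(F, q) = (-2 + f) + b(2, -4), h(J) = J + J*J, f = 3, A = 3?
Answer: 25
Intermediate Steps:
h(J) = J + J²
b(n, K) = 2*n
C(F, q) = 5 (C(F, q) = (-2 + 3) + 2*2 = 1 + 4 = 5)
g = 1 (g = 4 - 1*3 = 4 - 3 = 1)
C(5, 5) + h(-5)*g = 5 - 5*(1 - 5)*1 = 5 - 5*(-4)*1 = 5 + 20*1 = 5 + 20 = 25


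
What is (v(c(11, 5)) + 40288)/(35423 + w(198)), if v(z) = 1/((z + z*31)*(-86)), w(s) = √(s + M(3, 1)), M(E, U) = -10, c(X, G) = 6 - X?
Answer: 19637196333663/17265893076160 - 554362881*√47/8632946538080 ≈ 1.1369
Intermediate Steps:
w(s) = √(-10 + s) (w(s) = √(s - 10) = √(-10 + s))
v(z) = -1/(2752*z) (v(z) = -1/86/(z + 31*z) = -1/86/(32*z) = (1/(32*z))*(-1/86) = -1/(2752*z))
(v(c(11, 5)) + 40288)/(35423 + w(198)) = (-1/(2752*(6 - 1*11)) + 40288)/(35423 + √(-10 + 198)) = (-1/(2752*(6 - 11)) + 40288)/(35423 + √188) = (-1/2752/(-5) + 40288)/(35423 + 2*√47) = (-1/2752*(-⅕) + 40288)/(35423 + 2*√47) = (1/13760 + 40288)/(35423 + 2*√47) = 554362881/(13760*(35423 + 2*√47))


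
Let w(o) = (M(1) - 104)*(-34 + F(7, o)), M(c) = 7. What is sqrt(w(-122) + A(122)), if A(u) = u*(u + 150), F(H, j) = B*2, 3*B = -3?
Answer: 2*sqrt(9169) ≈ 191.51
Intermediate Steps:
B = -1 (B = (1/3)*(-3) = -1)
F(H, j) = -2 (F(H, j) = -1*2 = -2)
w(o) = 3492 (w(o) = (7 - 104)*(-34 - 2) = -97*(-36) = 3492)
A(u) = u*(150 + u)
sqrt(w(-122) + A(122)) = sqrt(3492 + 122*(150 + 122)) = sqrt(3492 + 122*272) = sqrt(3492 + 33184) = sqrt(36676) = 2*sqrt(9169)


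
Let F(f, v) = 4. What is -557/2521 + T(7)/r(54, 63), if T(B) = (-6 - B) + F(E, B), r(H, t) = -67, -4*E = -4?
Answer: -14630/168907 ≈ -0.086616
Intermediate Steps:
E = 1 (E = -¼*(-4) = 1)
T(B) = -2 - B (T(B) = (-6 - B) + 4 = -2 - B)
-557/2521 + T(7)/r(54, 63) = -557/2521 + (-2 - 1*7)/(-67) = -557*1/2521 + (-2 - 7)*(-1/67) = -557/2521 - 9*(-1/67) = -557/2521 + 9/67 = -14630/168907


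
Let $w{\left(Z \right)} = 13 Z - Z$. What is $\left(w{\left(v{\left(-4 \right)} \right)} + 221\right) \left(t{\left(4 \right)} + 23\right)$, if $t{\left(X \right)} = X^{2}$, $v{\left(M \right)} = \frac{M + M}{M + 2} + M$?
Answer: $8619$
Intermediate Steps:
$v{\left(M \right)} = M + \frac{2 M}{2 + M}$ ($v{\left(M \right)} = \frac{2 M}{2 + M} + M = M + \frac{2 M}{2 + M}$)
$w{\left(Z \right)} = 12 Z$
$\left(w{\left(v{\left(-4 \right)} \right)} + 221\right) \left(t{\left(4 \right)} + 23\right) = \left(12 \left(- \frac{4 \left(4 - 4\right)}{2 - 4}\right) + 221\right) \left(4^{2} + 23\right) = \left(12 \left(\left(-4\right) \frac{1}{-2} \cdot 0\right) + 221\right) \left(16 + 23\right) = \left(12 \left(\left(-4\right) \left(- \frac{1}{2}\right) 0\right) + 221\right) 39 = \left(12 \cdot 0 + 221\right) 39 = \left(0 + 221\right) 39 = 221 \cdot 39 = 8619$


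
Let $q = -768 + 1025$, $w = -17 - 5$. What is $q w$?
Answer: $-5654$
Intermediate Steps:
$w = -22$
$q = 257$
$q w = 257 \left(-22\right) = -5654$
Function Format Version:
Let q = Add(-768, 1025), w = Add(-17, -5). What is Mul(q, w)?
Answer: -5654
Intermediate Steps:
w = -22
q = 257
Mul(q, w) = Mul(257, -22) = -5654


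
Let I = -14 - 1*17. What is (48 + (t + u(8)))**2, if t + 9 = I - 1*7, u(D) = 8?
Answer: 81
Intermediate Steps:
I = -31 (I = -14 - 17 = -31)
t = -47 (t = -9 + (-31 - 1*7) = -9 + (-31 - 7) = -9 - 38 = -47)
(48 + (t + u(8)))**2 = (48 + (-47 + 8))**2 = (48 - 39)**2 = 9**2 = 81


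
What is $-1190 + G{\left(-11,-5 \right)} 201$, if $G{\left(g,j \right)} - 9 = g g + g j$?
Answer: $35995$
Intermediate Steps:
$G{\left(g,j \right)} = 9 + g^{2} + g j$ ($G{\left(g,j \right)} = 9 + \left(g g + g j\right) = 9 + \left(g^{2} + g j\right) = 9 + g^{2} + g j$)
$-1190 + G{\left(-11,-5 \right)} 201 = -1190 + \left(9 + \left(-11\right)^{2} - -55\right) 201 = -1190 + \left(9 + 121 + 55\right) 201 = -1190 + 185 \cdot 201 = -1190 + 37185 = 35995$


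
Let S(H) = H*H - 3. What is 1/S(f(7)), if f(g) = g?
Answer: 1/46 ≈ 0.021739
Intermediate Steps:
S(H) = -3 + H**2 (S(H) = H**2 - 3 = -3 + H**2)
1/S(f(7)) = 1/(-3 + 7**2) = 1/(-3 + 49) = 1/46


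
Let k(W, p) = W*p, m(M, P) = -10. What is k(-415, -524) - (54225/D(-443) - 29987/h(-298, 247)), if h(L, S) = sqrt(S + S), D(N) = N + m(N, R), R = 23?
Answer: 32854535/151 + 29987*sqrt(494)/494 ≈ 2.1893e+5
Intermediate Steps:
D(N) = -10 + N (D(N) = N - 10 = -10 + N)
h(L, S) = sqrt(2)*sqrt(S) (h(L, S) = sqrt(2*S) = sqrt(2)*sqrt(S))
k(-415, -524) - (54225/D(-443) - 29987/h(-298, 247)) = -415*(-524) - (54225/(-10 - 443) - 29987*sqrt(494)/494) = 217460 - (54225/(-453) - 29987*sqrt(494)/494) = 217460 - (54225*(-1/453) - 29987*sqrt(494)/494) = 217460 - (-18075/151 - 29987*sqrt(494)/494) = 217460 + (18075/151 + 29987*sqrt(494)/494) = 32854535/151 + 29987*sqrt(494)/494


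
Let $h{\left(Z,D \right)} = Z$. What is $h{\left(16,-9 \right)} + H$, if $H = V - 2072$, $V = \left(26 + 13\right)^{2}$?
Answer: $-535$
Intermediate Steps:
$V = 1521$ ($V = 39^{2} = 1521$)
$H = -551$ ($H = 1521 - 2072 = -551$)
$h{\left(16,-9 \right)} + H = 16 - 551 = -535$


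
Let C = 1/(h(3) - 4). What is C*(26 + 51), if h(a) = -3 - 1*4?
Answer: -7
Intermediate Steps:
h(a) = -7 (h(a) = -3 - 4 = -7)
C = -1/11 (C = 1/(-7 - 4) = 1/(-11) = -1/11 ≈ -0.090909)
C*(26 + 51) = -(26 + 51)/11 = -1/11*77 = -7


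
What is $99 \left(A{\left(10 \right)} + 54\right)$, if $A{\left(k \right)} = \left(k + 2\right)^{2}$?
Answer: $19602$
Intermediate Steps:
$A{\left(k \right)} = \left(2 + k\right)^{2}$
$99 \left(A{\left(10 \right)} + 54\right) = 99 \left(\left(2 + 10\right)^{2} + 54\right) = 99 \left(12^{2} + 54\right) = 99 \left(144 + 54\right) = 99 \cdot 198 = 19602$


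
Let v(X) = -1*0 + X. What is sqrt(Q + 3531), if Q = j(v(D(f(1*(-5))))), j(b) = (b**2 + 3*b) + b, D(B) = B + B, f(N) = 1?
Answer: sqrt(3543) ≈ 59.523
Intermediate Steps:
D(B) = 2*B
v(X) = X (v(X) = 0 + X = X)
j(b) = b**2 + 4*b
Q = 12 (Q = (2*1)*(4 + 2*1) = 2*(4 + 2) = 2*6 = 12)
sqrt(Q + 3531) = sqrt(12 + 3531) = sqrt(3543)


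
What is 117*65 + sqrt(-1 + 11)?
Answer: 7605 + sqrt(10) ≈ 7608.2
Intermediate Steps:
117*65 + sqrt(-1 + 11) = 7605 + sqrt(10)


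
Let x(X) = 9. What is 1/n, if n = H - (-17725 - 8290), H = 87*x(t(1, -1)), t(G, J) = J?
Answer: 1/26798 ≈ 3.7316e-5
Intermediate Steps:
H = 783 (H = 87*9 = 783)
n = 26798 (n = 783 - (-17725 - 8290) = 783 - 1*(-26015) = 783 + 26015 = 26798)
1/n = 1/26798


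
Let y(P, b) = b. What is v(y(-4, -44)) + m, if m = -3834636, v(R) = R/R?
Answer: -3834635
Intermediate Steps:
v(R) = 1
v(y(-4, -44)) + m = 1 - 3834636 = -3834635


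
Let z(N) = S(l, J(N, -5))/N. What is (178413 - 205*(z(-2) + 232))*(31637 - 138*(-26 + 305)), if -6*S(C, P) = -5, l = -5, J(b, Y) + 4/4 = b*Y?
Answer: -10786706765/12 ≈ -8.9889e+8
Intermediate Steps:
J(b, Y) = -1 + Y*b (J(b, Y) = -1 + b*Y = -1 + Y*b)
S(C, P) = ⅚ (S(C, P) = -⅙*(-5) = ⅚)
z(N) = 5/(6*N)
(178413 - 205*(z(-2) + 232))*(31637 - 138*(-26 + 305)) = (178413 - 205*((⅚)/(-2) + 232))*(31637 - 138*(-26 + 305)) = (178413 - 205*((⅚)*(-½) + 232))*(31637 - 138*279) = (178413 - 205*(-5/12 + 232))*(31637 - 38502) = (178413 - 205*2779/12)*(-6865) = (178413 - 569695/12)*(-6865) = (1571261/12)*(-6865) = -10786706765/12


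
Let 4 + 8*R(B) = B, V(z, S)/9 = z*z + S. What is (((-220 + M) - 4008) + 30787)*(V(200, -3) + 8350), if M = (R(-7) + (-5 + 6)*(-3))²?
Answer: 626517791323/64 ≈ 9.7893e+9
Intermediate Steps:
V(z, S) = 9*S + 9*z² (V(z, S) = 9*(z*z + S) = 9*(z² + S) = 9*(S + z²) = 9*S + 9*z²)
R(B) = -½ + B/8
M = 1225/64 (M = ((-½ + (⅛)*(-7)) + (-5 + 6)*(-3))² = ((-½ - 7/8) + 1*(-3))² = (-11/8 - 3)² = (-35/8)² = 1225/64 ≈ 19.141)
(((-220 + M) - 4008) + 30787)*(V(200, -3) + 8350) = (((-220 + 1225/64) - 4008) + 30787)*((9*(-3) + 9*200²) + 8350) = ((-12855/64 - 4008) + 30787)*((-27 + 9*40000) + 8350) = (-269367/64 + 30787)*((-27 + 360000) + 8350) = 1701001*(359973 + 8350)/64 = (1701001/64)*368323 = 626517791323/64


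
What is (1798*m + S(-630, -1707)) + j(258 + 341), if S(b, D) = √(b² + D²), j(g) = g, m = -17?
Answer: -29967 + 3*√367861 ≈ -28147.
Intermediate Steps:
S(b, D) = √(D² + b²)
(1798*m + S(-630, -1707)) + j(258 + 341) = (1798*(-17) + √((-1707)² + (-630)²)) + (258 + 341) = (-30566 + √(2913849 + 396900)) + 599 = (-30566 + √3310749) + 599 = (-30566 + 3*√367861) + 599 = -29967 + 3*√367861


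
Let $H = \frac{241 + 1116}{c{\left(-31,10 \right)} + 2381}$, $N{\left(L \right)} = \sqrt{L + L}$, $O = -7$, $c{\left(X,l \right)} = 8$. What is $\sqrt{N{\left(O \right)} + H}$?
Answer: $\frac{\sqrt{3241873 + 5707321 i \sqrt{14}}}{2389} \approx 1.4752 + 1.2682 i$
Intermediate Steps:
$N{\left(L \right)} = \sqrt{2} \sqrt{L}$ ($N{\left(L \right)} = \sqrt{2 L} = \sqrt{2} \sqrt{L}$)
$H = \frac{1357}{2389}$ ($H = \frac{241 + 1116}{8 + 2381} = \frac{1357}{2389} \approx 0.56802$)
$\sqrt{N{\left(O \right)} + H} = \sqrt{\sqrt{2} \sqrt{-7} + \frac{1357}{2389}} = \sqrt{\sqrt{2} i \sqrt{7} + \frac{1357}{2389}} = \sqrt{i \sqrt{14} + \frac{1357}{2389}} = \sqrt{\frac{1357}{2389} + i \sqrt{14}}$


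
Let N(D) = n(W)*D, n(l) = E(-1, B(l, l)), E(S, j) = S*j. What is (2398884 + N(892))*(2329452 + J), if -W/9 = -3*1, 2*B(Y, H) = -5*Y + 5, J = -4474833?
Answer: -5270909345184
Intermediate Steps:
B(Y, H) = 5/2 - 5*Y/2 (B(Y, H) = (-5*Y + 5)/2 = (5 - 5*Y)/2 = 5/2 - 5*Y/2)
W = 27 (W = -(-27) = -9*(-3) = 27)
n(l) = -5/2 + 5*l/2 (n(l) = -(5/2 - 5*l/2) = -5/2 + 5*l/2)
N(D) = 65*D (N(D) = (-5/2 + (5/2)*27)*D = (-5/2 + 135/2)*D = 65*D)
(2398884 + N(892))*(2329452 + J) = (2398884 + 65*892)*(2329452 - 4474833) = (2398884 + 57980)*(-2145381) = 2456864*(-2145381) = -5270909345184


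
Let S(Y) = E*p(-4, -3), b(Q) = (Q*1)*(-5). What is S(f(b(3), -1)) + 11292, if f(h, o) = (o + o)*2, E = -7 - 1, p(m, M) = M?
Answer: 11316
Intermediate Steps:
b(Q) = -5*Q (b(Q) = Q*(-5) = -5*Q)
E = -8
f(h, o) = 4*o (f(h, o) = (2*o)*2 = 4*o)
S(Y) = 24 (S(Y) = -8*(-3) = 24)
S(f(b(3), -1)) + 11292 = 24 + 11292 = 11316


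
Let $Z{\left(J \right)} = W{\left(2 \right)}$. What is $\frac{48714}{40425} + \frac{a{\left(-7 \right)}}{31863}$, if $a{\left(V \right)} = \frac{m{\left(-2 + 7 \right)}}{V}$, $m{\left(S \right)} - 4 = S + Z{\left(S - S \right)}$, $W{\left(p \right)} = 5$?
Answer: $\frac{517364444}{429353925} \approx 1.205$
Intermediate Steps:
$Z{\left(J \right)} = 5$
$m{\left(S \right)} = 9 + S$ ($m{\left(S \right)} = 4 + \left(S + 5\right) = 4 + \left(5 + S\right) = 9 + S$)
$a{\left(V \right)} = \frac{14}{V}$ ($a{\left(V \right)} = \frac{9 + \left(-2 + 7\right)}{V} = \frac{9 + 5}{V} = \frac{14}{V}$)
$\frac{48714}{40425} + \frac{a{\left(-7 \right)}}{31863} = \frac{48714}{40425} + \frac{14 \frac{1}{-7}}{31863} = 48714 \cdot \frac{1}{40425} + 14 \left(- \frac{1}{7}\right) \frac{1}{31863} = \frac{16238}{13475} - \frac{2}{31863} = \frac{517364444}{429353925}$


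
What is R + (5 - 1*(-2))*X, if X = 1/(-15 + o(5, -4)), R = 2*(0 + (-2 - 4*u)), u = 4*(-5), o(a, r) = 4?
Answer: 1709/11 ≈ 155.36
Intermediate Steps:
u = -20
R = 156 (R = 2*(0 + (-2 - 4*(-20))) = 2*(0 + (-2 + 80)) = 2*(0 + 78) = 2*78 = 156)
X = -1/11 (X = 1/(-15 + 4) = 1/(-11) = -1/11 ≈ -0.090909)
R + (5 - 1*(-2))*X = 156 + (5 - 1*(-2))*(-1/11) = 156 + (5 + 2)*(-1/11) = 156 + 7*(-1/11) = 156 - 7/11 = 1709/11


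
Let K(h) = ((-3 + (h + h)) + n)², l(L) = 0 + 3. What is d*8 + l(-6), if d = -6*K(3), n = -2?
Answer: -45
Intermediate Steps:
l(L) = 3
K(h) = (-5 + 2*h)² (K(h) = ((-3 + (h + h)) - 2)² = ((-3 + 2*h) - 2)² = (-5 + 2*h)²)
d = -6 (d = -6*(-5 + 2*3)² = -6*(-5 + 6)² = -6*1² = -6 ≈ -6.0000)
d*8 + l(-6) = -6*8 + 3 = -48 + 3 = -45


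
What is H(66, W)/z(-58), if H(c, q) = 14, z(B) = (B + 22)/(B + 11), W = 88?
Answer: 329/18 ≈ 18.278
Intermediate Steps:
z(B) = (22 + B)/(11 + B)
H(66, W)/z(-58) = 14/(((22 - 58)/(11 - 58))) = 14/((-36/(-47))) = 14/((-1/47*(-36))) = 14/(36/47) = 14*(47/36) = 329/18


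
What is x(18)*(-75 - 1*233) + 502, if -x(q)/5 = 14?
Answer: 22062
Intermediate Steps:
x(q) = -70 (x(q) = -5*14 = -70)
x(18)*(-75 - 1*233) + 502 = -70*(-75 - 1*233) + 502 = -70*(-75 - 233) + 502 = -70*(-308) + 502 = 21560 + 502 = 22062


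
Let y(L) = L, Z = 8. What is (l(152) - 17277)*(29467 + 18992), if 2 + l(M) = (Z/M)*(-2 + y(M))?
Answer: -15901869309/19 ≈ -8.3694e+8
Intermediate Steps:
l(M) = -2 + 8*(-2 + M)/M (l(M) = -2 + (8/M)*(-2 + M) = -2 + 8*(-2 + M)/M)
(l(152) - 17277)*(29467 + 18992) = ((6 - 16/152) - 17277)*(29467 + 18992) = ((6 - 16*1/152) - 17277)*48459 = ((6 - 2/19) - 17277)*48459 = (112/19 - 17277)*48459 = -328151/19*48459 = -15901869309/19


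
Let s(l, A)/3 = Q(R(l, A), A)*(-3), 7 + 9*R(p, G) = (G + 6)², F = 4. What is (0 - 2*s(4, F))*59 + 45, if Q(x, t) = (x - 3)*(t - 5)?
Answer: -7743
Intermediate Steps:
R(p, G) = -7/9 + (6 + G)²/9 (R(p, G) = -7/9 + (G + 6)²/9 = -7/9 + (6 + G)²/9)
Q(x, t) = (-5 + t)*(-3 + x) (Q(x, t) = (-3 + x)*(-5 + t) = (-5 + t)*(-3 + x))
s(l, A) = -170 + 5*(6 + A)² + 27*A - 9*A*(-7/9 + (6 + A)²/9) (s(l, A) = 3*((15 - 5*(-7/9 + (6 + A)²/9) - 3*A + A*(-7/9 + (6 + A)²/9))*(-3)) = 3*((15 + (35/9 - 5*(6 + A)²/9) - 3*A + A*(-7/9 + (6 + A)²/9))*(-3)) = 3*((170/9 - 3*A - 5*(6 + A)²/9 + A*(-7/9 + (6 + A)²/9))*(-3)) = 3*(-170/3 + 9*A + 5*(6 + A)²/3 - 3*A*(-7/9 + (6 + A)²/9)) = -170 + 5*(6 + A)² + 27*A - 9*A*(-7/9 + (6 + A)²/9))
(0 - 2*s(4, F))*59 + 45 = (0 - 2*(10 - 1*4³ - 7*4² + 58*4))*59 + 45 = (0 - 2*(10 - 1*64 - 7*16 + 232))*59 + 45 = (0 - 2*(10 - 64 - 112 + 232))*59 + 45 = (0 - 2*66)*59 + 45 = (0 - 132)*59 + 45 = -132*59 + 45 = -7788 + 45 = -7743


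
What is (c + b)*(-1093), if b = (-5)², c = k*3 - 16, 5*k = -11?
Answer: -13116/5 ≈ -2623.2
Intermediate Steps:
k = -11/5 (k = (⅕)*(-11) = -11/5 ≈ -2.2000)
c = -113/5 (c = -11/5*3 - 16 = -33/5 - 16 = -113/5 ≈ -22.600)
b = 25
(c + b)*(-1093) = (-113/5 + 25)*(-1093) = (12/5)*(-1093) = -13116/5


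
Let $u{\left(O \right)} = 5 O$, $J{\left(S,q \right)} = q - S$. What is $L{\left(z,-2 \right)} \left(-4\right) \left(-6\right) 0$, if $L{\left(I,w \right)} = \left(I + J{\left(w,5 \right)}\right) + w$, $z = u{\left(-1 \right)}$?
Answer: $0$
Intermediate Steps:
$z = -5$ ($z = 5 \left(-1\right) = -5$)
$L{\left(I,w \right)} = 5 + I$ ($L{\left(I,w \right)} = \left(I - \left(-5 + w\right)\right) + w = \left(5 + I - w\right) + w = 5 + I$)
$L{\left(z,-2 \right)} \left(-4\right) \left(-6\right) 0 = \left(5 - 5\right) \left(-4\right) \left(-6\right) 0 = 0 \cdot 24 \cdot 0 = 0 \cdot 0 = 0$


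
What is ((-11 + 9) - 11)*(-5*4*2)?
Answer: 520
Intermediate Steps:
((-11 + 9) - 11)*(-5*4*2) = (-2 - 11)*(-20*2) = -13*(-40) = 520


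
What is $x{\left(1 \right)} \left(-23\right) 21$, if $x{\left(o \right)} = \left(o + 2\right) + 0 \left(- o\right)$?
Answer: $-1449$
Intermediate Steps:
$x{\left(o \right)} = 2 + o$ ($x{\left(o \right)} = \left(2 + o\right) + 0 = 2 + o$)
$x{\left(1 \right)} \left(-23\right) 21 = \left(2 + 1\right) \left(-23\right) 21 = 3 \left(-23\right) 21 = \left(-69\right) 21 = -1449$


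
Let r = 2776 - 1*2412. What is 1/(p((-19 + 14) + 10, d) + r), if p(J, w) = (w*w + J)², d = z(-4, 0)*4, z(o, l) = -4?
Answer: 1/68485 ≈ 1.4602e-5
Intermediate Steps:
r = 364 (r = 2776 - 2412 = 364)
d = -16 (d = -4*4 = -16)
p(J, w) = (J + w²)² (p(J, w) = (w² + J)² = (J + w²)²)
1/(p((-19 + 14) + 10, d) + r) = 1/((((-19 + 14) + 10) + (-16)²)² + 364) = 1/(((-5 + 10) + 256)² + 364) = 1/((5 + 256)² + 364) = 1/(261² + 364) = 1/(68121 + 364) = 1/68485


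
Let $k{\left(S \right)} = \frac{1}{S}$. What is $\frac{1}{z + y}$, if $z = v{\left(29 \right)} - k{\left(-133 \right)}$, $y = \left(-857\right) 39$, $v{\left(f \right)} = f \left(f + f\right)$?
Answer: $- \frac{133}{4221552} \approx -3.1505 \cdot 10^{-5}$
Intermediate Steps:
$v{\left(f \right)} = 2 f^{2}$ ($v{\left(f \right)} = f 2 f = 2 f^{2}$)
$y = -33423$
$z = \frac{223707}{133}$ ($z = 2 \cdot 29^{2} - \frac{1}{-133} = 2 \cdot 841 - - \frac{1}{133} = 1682 + \frac{1}{133} = \frac{223707}{133} \approx 1682.0$)
$\frac{1}{z + y} = \frac{1}{\frac{223707}{133} - 33423} = \frac{1}{- \frac{4221552}{133}} = - \frac{133}{4221552}$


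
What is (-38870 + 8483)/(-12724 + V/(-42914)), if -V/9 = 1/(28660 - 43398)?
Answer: 19218760507884/8047504153177 ≈ 2.3882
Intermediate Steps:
V = 9/14738 (V = -9/(28660 - 43398) = -9/(-14738) = -9*(-1/14738) = 9/14738 ≈ 0.00061067)
(-38870 + 8483)/(-12724 + V/(-42914)) = (-38870 + 8483)/(-12724 + (9/14738)/(-42914)) = -30387/(-12724 + (9/14738)*(-1/42914)) = -30387/(-12724 - 9/632466532) = -30387/(-8047504153177/632466532) = -30387*(-632466532/8047504153177) = 19218760507884/8047504153177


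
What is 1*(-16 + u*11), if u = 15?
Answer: 149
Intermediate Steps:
1*(-16 + u*11) = 1*(-16 + 15*11) = 1*(-16 + 165) = 1*149 = 149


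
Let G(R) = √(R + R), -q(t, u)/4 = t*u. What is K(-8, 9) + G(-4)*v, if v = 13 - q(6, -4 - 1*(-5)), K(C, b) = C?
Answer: -8 + 74*I*√2 ≈ -8.0 + 104.65*I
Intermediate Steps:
q(t, u) = -4*t*u
v = 37 (v = 13 - (-4)*6*(-4 - 1*(-5)) = 13 - (-4)*6*(-4 + 5) = 13 - (-4)*6 = 13 - 1*(-24) = 13 + 24 = 37)
G(R) = √2*√R (G(R) = √(2*R) = √2*√R)
K(-8, 9) + G(-4)*v = -8 + (√2*√(-4))*37 = -8 + (√2*(2*I))*37 = -8 + (2*I*√2)*37 = -8 + 74*I*√2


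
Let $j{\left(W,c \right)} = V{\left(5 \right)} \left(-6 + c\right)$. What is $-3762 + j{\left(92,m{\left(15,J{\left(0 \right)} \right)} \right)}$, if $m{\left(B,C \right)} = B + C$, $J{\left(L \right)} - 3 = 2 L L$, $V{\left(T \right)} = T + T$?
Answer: $-3642$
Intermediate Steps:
$V{\left(T \right)} = 2 T$
$J{\left(L \right)} = 3 + 2 L^{2}$ ($J{\left(L \right)} = 3 + 2 L L = 3 + 2 L^{2}$)
$j{\left(W,c \right)} = -60 + 10 c$ ($j{\left(W,c \right)} = 2 \cdot 5 \left(-6 + c\right) = 10 \left(-6 + c\right) = -60 + 10 c$)
$-3762 + j{\left(92,m{\left(15,J{\left(0 \right)} \right)} \right)} = -3762 - \left(60 - 10 \left(15 + \left(3 + 2 \cdot 0^{2}\right)\right)\right) = -3762 - \left(60 - 10 \left(15 + \left(3 + 2 \cdot 0\right)\right)\right) = -3762 - \left(60 - 10 \left(15 + \left(3 + 0\right)\right)\right) = -3762 - \left(60 - 10 \left(15 + 3\right)\right) = -3762 + \left(-60 + 10 \cdot 18\right) = -3762 + \left(-60 + 180\right) = -3762 + 120 = -3642$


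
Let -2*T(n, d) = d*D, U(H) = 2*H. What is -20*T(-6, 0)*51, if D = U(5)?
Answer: 0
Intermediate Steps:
D = 10 (D = 2*5 = 10)
T(n, d) = -5*d (T(n, d) = -d*10/2 = -5*d)
-20*T(-6, 0)*51 = -(-100)*0*51 = -20*0*51 = 0*51 = 0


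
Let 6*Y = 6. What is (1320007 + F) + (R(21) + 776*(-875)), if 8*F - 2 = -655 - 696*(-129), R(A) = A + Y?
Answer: 5217363/8 ≈ 6.5217e+5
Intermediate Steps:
Y = 1 (Y = (⅙)*6 = 1)
R(A) = 1 + A (R(A) = A + 1 = 1 + A)
F = 89131/8 (F = ¼ + (-655 - 696*(-129))/8 = ¼ + (-655 + 89784)/8 = ¼ + (⅛)*89129 = ¼ + 89129/8 = 89131/8 ≈ 11141.)
(1320007 + F) + (R(21) + 776*(-875)) = (1320007 + 89131/8) + ((1 + 21) + 776*(-875)) = 10649187/8 + (22 - 679000) = 10649187/8 - 678978 = 5217363/8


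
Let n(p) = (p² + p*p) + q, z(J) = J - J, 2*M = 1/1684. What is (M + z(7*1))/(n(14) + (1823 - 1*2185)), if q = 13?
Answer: 1/144824 ≈ 6.9049e-6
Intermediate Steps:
M = 1/3368 (M = (½)/1684 = (½)*(1/1684) = 1/3368 ≈ 0.00029691)
z(J) = 0
n(p) = 13 + 2*p² (n(p) = (p² + p*p) + 13 = (p² + p²) + 13 = 2*p² + 13 = 13 + 2*p²)
(M + z(7*1))/(n(14) + (1823 - 1*2185)) = (1/3368 + 0)/((13 + 2*14²) + (1823 - 1*2185)) = 1/(3368*((13 + 2*196) + (1823 - 2185))) = 1/(3368*((13 + 392) - 362)) = 1/(3368*(405 - 362)) = (1/3368)/43 = (1/3368)*(1/43) = 1/144824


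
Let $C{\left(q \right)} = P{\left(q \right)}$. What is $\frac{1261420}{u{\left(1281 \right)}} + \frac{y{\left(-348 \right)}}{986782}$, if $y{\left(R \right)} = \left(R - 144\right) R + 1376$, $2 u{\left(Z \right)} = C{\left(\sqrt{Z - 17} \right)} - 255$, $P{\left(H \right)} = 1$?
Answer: $- \frac{622362315628}{62660657} \approx -9932.3$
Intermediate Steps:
$C{\left(q \right)} = 1$
$u{\left(Z \right)} = -127$ ($u{\left(Z \right)} = \frac{1 - 255}{2} = \frac{1}{2} \left(-254\right) = -127$)
$y{\left(R \right)} = 1376 + R \left(-144 + R\right)$ ($y{\left(R \right)} = \left(-144 + R\right) R + 1376 = R \left(-144 + R\right) + 1376 = 1376 + R \left(-144 + R\right)$)
$\frac{1261420}{u{\left(1281 \right)}} + \frac{y{\left(-348 \right)}}{986782} = \frac{1261420}{-127} + \frac{1376 + \left(-348\right)^{2} - -50112}{986782} = 1261420 \left(- \frac{1}{127}\right) + \left(1376 + 121104 + 50112\right) \frac{1}{986782} = - \frac{1261420}{127} + 172592 \cdot \frac{1}{986782} = - \frac{1261420}{127} + \frac{86296}{493391} = - \frac{622362315628}{62660657}$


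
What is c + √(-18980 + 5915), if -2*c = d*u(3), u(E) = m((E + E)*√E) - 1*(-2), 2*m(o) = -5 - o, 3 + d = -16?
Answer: -19/4 - 57*√3/2 + I*√13065 ≈ -54.113 + 114.3*I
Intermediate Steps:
d = -19 (d = -3 - 16 = -19)
m(o) = -5/2 - o/2 (m(o) = (-5 - o)/2 = -5/2 - o/2)
u(E) = -½ - E^(3/2) (u(E) = (-5/2 - (E + E)*√E/2) - 1*(-2) = (-5/2 - 2*E*√E/2) + 2 = (-5/2 - E^(3/2)) + 2 = -½ - E^(3/2))
c = -19/4 - 57*√3/2 (c = -(-19)*(-½ - 3^(3/2))/2 = -(-19)*(-½ - 3*√3)/2 = -(19/2 + 57*√3)/2 = -19/4 - 57*√3/2 ≈ -54.113)
c + √(-18980 + 5915) = (-19/4 - 57*√3/2) + √(-18980 + 5915) = (-19/4 - 57*√3/2) + √(-13065) = (-19/4 - 57*√3/2) + I*√13065 = -19/4 - 57*√3/2 + I*√13065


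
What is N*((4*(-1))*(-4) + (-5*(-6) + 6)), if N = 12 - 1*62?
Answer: -2600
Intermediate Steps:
N = -50 (N = 12 - 62 = -50)
N*((4*(-1))*(-4) + (-5*(-6) + 6)) = -50*((4*(-1))*(-4) + (-5*(-6) + 6)) = -50*(-4*(-4) + (30 + 6)) = -50*(16 + 36) = -50*52 = -2600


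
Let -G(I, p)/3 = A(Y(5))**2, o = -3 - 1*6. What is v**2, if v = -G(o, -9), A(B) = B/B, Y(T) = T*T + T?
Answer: 9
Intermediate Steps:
o = -9 (o = -3 - 6 = -9)
Y(T) = T + T**2 (Y(T) = T**2 + T = T + T**2)
A(B) = 1
G(I, p) = -3 (G(I, p) = -3*1**2 = -3*1 = -3)
v = 3 (v = -1*(-3) = 3)
v**2 = 3**2 = 9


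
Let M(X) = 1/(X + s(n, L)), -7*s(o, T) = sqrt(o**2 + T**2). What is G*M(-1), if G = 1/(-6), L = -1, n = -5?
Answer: 49/138 - 7*sqrt(26)/138 ≈ 0.096426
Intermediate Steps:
s(o, T) = -sqrt(T**2 + o**2)/7 (s(o, T) = -sqrt(o**2 + T**2)/7 = -sqrt(T**2 + o**2)/7)
G = -1/6 ≈ -0.16667
M(X) = 1/(X - sqrt(26)/7) (M(X) = 1/(X - sqrt((-1)**2 + (-5)**2)/7) = 1/(X - sqrt(1 + 25)/7) = 1/(X - sqrt(26)/7))
G*M(-1) = -7/(6*(-sqrt(26) + 7*(-1))) = -7/(6*(-sqrt(26) - 7)) = -7/(6*(-7 - sqrt(26)))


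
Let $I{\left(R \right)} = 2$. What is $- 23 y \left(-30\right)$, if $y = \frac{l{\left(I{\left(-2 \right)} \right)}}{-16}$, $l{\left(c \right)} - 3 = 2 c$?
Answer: $- \frac{2415}{8} \approx -301.88$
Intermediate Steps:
$l{\left(c \right)} = 3 + 2 c$
$y = - \frac{7}{16}$ ($y = \frac{3 + 2 \cdot 2}{-16} = \left(3 + 4\right) \left(- \frac{1}{16}\right) = 7 \left(- \frac{1}{16}\right) = - \frac{7}{16} \approx -0.4375$)
$- 23 y \left(-30\right) = \left(-23\right) \left(- \frac{7}{16}\right) \left(-30\right) = \frac{161}{16} \left(-30\right) = - \frac{2415}{8}$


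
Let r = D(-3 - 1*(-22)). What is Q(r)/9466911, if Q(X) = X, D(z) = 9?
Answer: 1/1051879 ≈ 9.5068e-7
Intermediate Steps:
r = 9
Q(r)/9466911 = 9/9466911 = 9*(1/9466911) = 1/1051879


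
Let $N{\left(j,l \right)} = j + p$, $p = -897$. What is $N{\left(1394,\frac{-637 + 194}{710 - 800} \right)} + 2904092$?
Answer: $2904589$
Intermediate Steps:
$N{\left(j,l \right)} = -897 + j$ ($N{\left(j,l \right)} = j - 897 = -897 + j$)
$N{\left(1394,\frac{-637 + 194}{710 - 800} \right)} + 2904092 = \left(-897 + 1394\right) + 2904092 = 497 + 2904092 = 2904589$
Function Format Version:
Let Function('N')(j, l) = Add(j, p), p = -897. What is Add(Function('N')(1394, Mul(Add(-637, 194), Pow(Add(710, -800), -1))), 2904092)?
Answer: 2904589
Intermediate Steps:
Function('N')(j, l) = Add(-897, j) (Function('N')(j, l) = Add(j, -897) = Add(-897, j))
Add(Function('N')(1394, Mul(Add(-637, 194), Pow(Add(710, -800), -1))), 2904092) = Add(Add(-897, 1394), 2904092) = Add(497, 2904092) = 2904589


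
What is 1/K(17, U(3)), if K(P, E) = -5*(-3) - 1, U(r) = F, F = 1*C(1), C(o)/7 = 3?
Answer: 1/14 ≈ 0.071429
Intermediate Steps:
C(o) = 21 (C(o) = 7*3 = 21)
F = 21 (F = 1*21 = 21)
U(r) = 21
K(P, E) = 14 (K(P, E) = 15 - 1 = 14)
1/K(17, U(3)) = 1/14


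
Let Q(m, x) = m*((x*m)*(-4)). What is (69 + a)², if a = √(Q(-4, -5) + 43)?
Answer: 5124 + 1518*√3 ≈ 7753.3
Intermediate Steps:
Q(m, x) = -4*x*m² (Q(m, x) = m*((m*x)*(-4)) = m*(-4*m*x) = -4*x*m²)
a = 11*√3 (a = √(-4*(-5)*(-4)² + 43) = √(-4*(-5)*16 + 43) = √(320 + 43) = √363 = 11*√3 ≈ 19.053)
(69 + a)² = (69 + 11*√3)²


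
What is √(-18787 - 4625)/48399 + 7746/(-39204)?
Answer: -1291/6534 + 2*I*√5853/48399 ≈ -0.19758 + 0.0031614*I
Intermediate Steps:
√(-18787 - 4625)/48399 + 7746/(-39204) = √(-23412)*(1/48399) + 7746*(-1/39204) = (2*I*√5853)*(1/48399) - 1291/6534 = 2*I*√5853/48399 - 1291/6534 = -1291/6534 + 2*I*√5853/48399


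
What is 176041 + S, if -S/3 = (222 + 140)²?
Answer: -217091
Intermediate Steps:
S = -393132 (S = -3*(222 + 140)² = -3*362² = -3*131044 = -393132)
176041 + S = 176041 - 393132 = -217091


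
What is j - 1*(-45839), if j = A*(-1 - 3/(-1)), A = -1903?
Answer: 42033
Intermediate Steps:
j = -3806 (j = -1903*(-1 - 3/(-1)) = -1903*(-1 - 3*(-1)) = -1903*(-1 + 3) = -1903*2 = -3806)
j - 1*(-45839) = -3806 - 1*(-45839) = -3806 + 45839 = 42033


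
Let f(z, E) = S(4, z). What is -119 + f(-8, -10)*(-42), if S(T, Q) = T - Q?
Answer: -623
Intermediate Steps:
f(z, E) = 4 - z
-119 + f(-8, -10)*(-42) = -119 + (4 - 1*(-8))*(-42) = -119 + (4 + 8)*(-42) = -119 + 12*(-42) = -119 - 504 = -623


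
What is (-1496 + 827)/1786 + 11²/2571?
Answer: -1503893/4591806 ≈ -0.32752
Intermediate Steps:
(-1496 + 827)/1786 + 11²/2571 = -669*1/1786 + 121*(1/2571) = -669/1786 + 121/2571 = -1503893/4591806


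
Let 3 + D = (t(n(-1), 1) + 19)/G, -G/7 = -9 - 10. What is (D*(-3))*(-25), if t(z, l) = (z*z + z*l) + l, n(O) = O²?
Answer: -28275/133 ≈ -212.59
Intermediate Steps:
t(z, l) = l + z² + l*z (t(z, l) = (z² + l*z) + l = l + z² + l*z)
G = 133 (G = -7*(-9 - 10) = -7*(-19) = 133)
D = -377/133 (D = -3 + ((1 + ((-1)²)² + 1*(-1)²) + 19)/133 = -3 + ((1 + 1² + 1*1) + 19)*(1/133) = -3 + ((1 + 1 + 1) + 19)*(1/133) = -3 + (3 + 19)*(1/133) = -3 + 22*(1/133) = -3 + 22/133 = -377/133 ≈ -2.8346)
(D*(-3))*(-25) = -377/133*(-3)*(-25) = (1131/133)*(-25) = -28275/133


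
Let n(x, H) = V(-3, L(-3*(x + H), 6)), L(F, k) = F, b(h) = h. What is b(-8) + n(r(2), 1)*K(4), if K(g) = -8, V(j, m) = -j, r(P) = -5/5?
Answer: -32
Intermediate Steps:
r(P) = -1 (r(P) = -5*⅕ = -1)
n(x, H) = 3 (n(x, H) = -1*(-3) = 3)
b(-8) + n(r(2), 1)*K(4) = -8 + 3*(-8) = -8 - 24 = -32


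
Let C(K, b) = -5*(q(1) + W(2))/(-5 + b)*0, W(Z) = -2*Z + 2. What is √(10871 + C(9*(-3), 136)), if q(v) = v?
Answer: √10871 ≈ 104.26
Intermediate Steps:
W(Z) = 2 - 2*Z
C(K, b) = 0 (C(K, b) = -5*(1 + (2 - 2*2))/(-5 + b)*0 = -5*(1 + (2 - 4))/(-5 + b)*0 = -5*(1 - 2)/(-5 + b)*0 = -(-5)/(-5 + b)*0 = (5/(-5 + b))*0 = 0)
√(10871 + C(9*(-3), 136)) = √(10871 + 0) = √10871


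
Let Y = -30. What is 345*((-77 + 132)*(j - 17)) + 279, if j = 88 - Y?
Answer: 1916754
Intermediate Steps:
j = 118 (j = 88 - 1*(-30) = 88 + 30 = 118)
345*((-77 + 132)*(j - 17)) + 279 = 345*((-77 + 132)*(118 - 17)) + 279 = 345*(55*101) + 279 = 345*5555 + 279 = 1916475 + 279 = 1916754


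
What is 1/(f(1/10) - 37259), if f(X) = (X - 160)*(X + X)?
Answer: -50/1864549 ≈ -2.6816e-5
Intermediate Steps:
f(X) = 2*X*(-160 + X) (f(X) = (-160 + X)*(2*X) = 2*X*(-160 + X))
1/(f(1/10) - 37259) = 1/(2*(-160 + 1/10)/10 - 37259) = 1/(2*(⅒)*(-160 + ⅒) - 37259) = 1/(2*(⅒)*(-1599/10) - 37259) = 1/(-1599/50 - 37259) = 1/(-1864549/50) = -50/1864549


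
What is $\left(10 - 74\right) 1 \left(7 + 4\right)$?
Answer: $-704$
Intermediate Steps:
$\left(10 - 74\right) 1 \left(7 + 4\right) = - 64 \cdot 1 \cdot 11 = \left(-64\right) 11 = -704$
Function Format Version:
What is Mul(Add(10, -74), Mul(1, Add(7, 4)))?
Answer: -704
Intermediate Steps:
Mul(Add(10, -74), Mul(1, Add(7, 4))) = Mul(-64, Mul(1, 11)) = Mul(-64, 11) = -704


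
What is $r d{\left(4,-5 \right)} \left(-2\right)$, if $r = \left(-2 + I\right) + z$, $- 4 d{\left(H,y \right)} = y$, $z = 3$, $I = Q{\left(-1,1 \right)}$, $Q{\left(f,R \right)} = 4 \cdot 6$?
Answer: $- \frac{125}{2} \approx -62.5$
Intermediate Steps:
$Q{\left(f,R \right)} = 24$
$I = 24$
$d{\left(H,y \right)} = - \frac{y}{4}$
$r = 25$ ($r = \left(-2 + 24\right) + 3 = 22 + 3 = 25$)
$r d{\left(4,-5 \right)} \left(-2\right) = 25 \left(\left(- \frac{1}{4}\right) \left(-5\right)\right) \left(-2\right) = 25 \cdot \frac{5}{4} \left(-2\right) = \frac{125}{4} \left(-2\right) = - \frac{125}{2}$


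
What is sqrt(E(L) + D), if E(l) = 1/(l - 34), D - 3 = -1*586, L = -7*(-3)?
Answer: 2*I*sqrt(24635)/13 ≈ 24.147*I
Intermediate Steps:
L = 21
D = -583 (D = 3 - 1*586 = 3 - 586 = -583)
E(l) = 1/(-34 + l)
sqrt(E(L) + D) = sqrt(1/(-34 + 21) - 583) = sqrt(1/(-13) - 583) = sqrt(-1/13 - 583) = sqrt(-7580/13) = 2*I*sqrt(24635)/13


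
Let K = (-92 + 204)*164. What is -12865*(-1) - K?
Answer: -5503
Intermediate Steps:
K = 18368 (K = 112*164 = 18368)
-12865*(-1) - K = -12865*(-1) - 1*18368 = 12865 - 18368 = -5503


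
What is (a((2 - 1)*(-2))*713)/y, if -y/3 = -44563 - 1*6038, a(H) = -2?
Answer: -1426/151803 ≈ -0.0093938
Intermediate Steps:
y = 151803 (y = -3*(-44563 - 1*6038) = -3*(-44563 - 6038) = -3*(-50601) = 151803)
(a((2 - 1)*(-2))*713)/y = -2*713/151803 = -1426*1/151803 = -1426/151803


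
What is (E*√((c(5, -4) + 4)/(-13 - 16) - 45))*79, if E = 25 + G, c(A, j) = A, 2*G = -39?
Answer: 2607*I*√4234/58 ≈ 2924.8*I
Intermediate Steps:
G = -39/2 (G = (½)*(-39) = -39/2 ≈ -19.500)
E = 11/2 (E = 25 - 39/2 = 11/2 ≈ 5.5000)
(E*√((c(5, -4) + 4)/(-13 - 16) - 45))*79 = (11*√((5 + 4)/(-13 - 16) - 45)/2)*79 = (11*√(9/(-29) - 45)/2)*79 = (11*√(9*(-1/29) - 45)/2)*79 = (11*√(-9/29 - 45)/2)*79 = (11*√(-1314/29)/2)*79 = (11*(3*I*√4234/29)/2)*79 = (33*I*√4234/58)*79 = 2607*I*√4234/58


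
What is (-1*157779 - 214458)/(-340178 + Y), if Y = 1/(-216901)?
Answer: 26912859179/24594982793 ≈ 1.0942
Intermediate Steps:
Y = -1/216901 ≈ -4.6104e-6
(-1*157779 - 214458)/(-340178 + Y) = (-1*157779 - 214458)/(-340178 - 1/216901) = (-157779 - 214458)/(-73784948379/216901) = -372237*(-216901/73784948379) = 26912859179/24594982793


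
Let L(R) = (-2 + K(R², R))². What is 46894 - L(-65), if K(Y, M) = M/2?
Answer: 182815/4 ≈ 45704.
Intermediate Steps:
K(Y, M) = M/2 (K(Y, M) = M*(½) = M/2)
L(R) = (-2 + R/2)²
46894 - L(-65) = 46894 - (-4 - 65)²/4 = 46894 - (-69)²/4 = 46894 - 4761/4 = 182815/4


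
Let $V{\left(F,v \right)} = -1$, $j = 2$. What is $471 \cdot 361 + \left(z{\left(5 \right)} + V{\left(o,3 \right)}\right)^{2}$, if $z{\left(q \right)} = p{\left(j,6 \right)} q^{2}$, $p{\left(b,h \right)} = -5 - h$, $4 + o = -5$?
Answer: $246207$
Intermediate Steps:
$o = -9$ ($o = -4 - 5 = -9$)
$z{\left(q \right)} = - 11 q^{2}$ ($z{\left(q \right)} = \left(-5 - 6\right) q^{2} = - 11 q^{2}$)
$471 \cdot 361 + \left(z{\left(5 \right)} + V{\left(o,3 \right)}\right)^{2} = 471 \cdot 361 + \left(- 11 \cdot 5^{2} - 1\right)^{2} = 170031 + \left(\left(-11\right) 25 - 1\right)^{2} = 170031 + \left(-275 - 1\right)^{2} = 170031 + \left(-276\right)^{2} = 170031 + 76176 = 246207$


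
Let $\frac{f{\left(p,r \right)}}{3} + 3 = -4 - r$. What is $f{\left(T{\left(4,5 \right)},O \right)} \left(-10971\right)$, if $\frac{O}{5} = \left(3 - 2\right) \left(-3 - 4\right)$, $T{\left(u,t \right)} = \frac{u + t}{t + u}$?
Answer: $-921564$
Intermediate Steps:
$T{\left(u,t \right)} = 1$ ($T{\left(u,t \right)} = \frac{t + u}{t + u} = 1$)
$O = -35$ ($O = 5 \left(3 - 2\right) \left(-3 - 4\right) = 5 \cdot 1 \left(-7\right) = 5 \left(-7\right) = -35$)
$f{\left(p,r \right)} = -21 - 3 r$ ($f{\left(p,r \right)} = -9 + 3 \left(-4 - r\right) = -9 - \left(12 + 3 r\right) = -21 - 3 r$)
$f{\left(T{\left(4,5 \right)},O \right)} \left(-10971\right) = \left(-21 - -105\right) \left(-10971\right) = \left(-21 + 105\right) \left(-10971\right) = 84 \left(-10971\right) = -921564$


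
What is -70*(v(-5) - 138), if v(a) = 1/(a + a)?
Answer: 9667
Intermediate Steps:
v(a) = 1/(2*a)
-70*(v(-5) - 138) = -70*((½)/(-5) - 138) = -70*((½)*(-⅕) - 138) = -70*(-⅒ - 138) = -70*(-1381/10) = 9667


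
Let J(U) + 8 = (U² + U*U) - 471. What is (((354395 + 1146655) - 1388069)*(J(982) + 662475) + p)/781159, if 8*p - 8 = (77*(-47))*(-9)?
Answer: 2341548430691/6249272 ≈ 3.7469e+5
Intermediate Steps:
J(U) = -479 + 2*U² (J(U) = -8 + ((U² + U*U) - 471) = -8 + ((U² + U²) - 471) = -8 + (2*U² - 471) = -8 + (-471 + 2*U²) = -479 + 2*U²)
p = 32579/8 (p = 1 + ((77*(-47))*(-9))/8 = 1 + (-3619*(-9))/8 = 1 + (⅛)*32571 = 1 + 32571/8 = 32579/8 ≈ 4072.4)
(((354395 + 1146655) - 1388069)*(J(982) + 662475) + p)/781159 = (((354395 + 1146655) - 1388069)*((-479 + 2*982²) + 662475) + 32579/8)/781159 = ((1501050 - 1388069)*((-479 + 2*964324) + 662475) + 32579/8)*(1/781159) = (112981*((-479 + 1928648) + 662475) + 32579/8)*(1/781159) = (112981*(1928169 + 662475) + 32579/8)*(1/781159) = (112981*2590644 + 32579/8)*(1/781159) = (292693549764 + 32579/8)*(1/781159) = (2341548430691/8)*(1/781159) = 2341548430691/6249272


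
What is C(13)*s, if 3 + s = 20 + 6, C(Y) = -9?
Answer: -207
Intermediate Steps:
s = 23 (s = -3 + (20 + 6) = -3 + 26 = 23)
C(13)*s = -9*23 = -207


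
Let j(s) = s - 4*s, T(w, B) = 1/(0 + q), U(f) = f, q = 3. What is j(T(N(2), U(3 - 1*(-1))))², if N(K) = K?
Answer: 1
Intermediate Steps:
T(w, B) = ⅓ (T(w, B) = 1/(0 + 3) = 1/3 = ⅓)
j(s) = -3*s
j(T(N(2), U(3 - 1*(-1))))² = (-3*⅓)² = (-1)² = 1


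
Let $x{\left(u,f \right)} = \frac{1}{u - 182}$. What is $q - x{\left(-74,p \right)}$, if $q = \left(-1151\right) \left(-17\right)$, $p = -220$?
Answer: $\frac{5009153}{256} \approx 19567.0$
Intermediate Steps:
$q = 19567$
$x{\left(u,f \right)} = \frac{1}{-182 + u}$
$q - x{\left(-74,p \right)} = 19567 - \frac{1}{-182 - 74} = 19567 - \frac{1}{-256} = 19567 - - \frac{1}{256} = 19567 + \frac{1}{256} = \frac{5009153}{256}$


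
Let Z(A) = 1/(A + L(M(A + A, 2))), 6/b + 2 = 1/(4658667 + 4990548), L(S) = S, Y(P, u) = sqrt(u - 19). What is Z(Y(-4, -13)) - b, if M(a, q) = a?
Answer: 57895290/19298429 - I*sqrt(2)/24 ≈ 3.0 - 0.058926*I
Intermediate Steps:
Y(P, u) = sqrt(-19 + u)
b = -57895290/19298429 (b = 6/(-2 + 1/(4658667 + 4990548)) = 6/(-2 + 1/9649215) = 6/(-19298429/9649215) = 6*(-9649215/19298429) = -57895290/19298429 ≈ -3.0000)
Z(A) = 1/(3*A) (Z(A) = 1/(A + (A + A)) = 1/(A + 2*A) = 1/(3*A))
Z(Y(-4, -13)) - b = 1/(3*(sqrt(-19 - 13))) - 1*(-57895290/19298429) = 1/(3*(sqrt(-32))) + 57895290/19298429 = 1/(3*((4*I*sqrt(2)))) + 57895290/19298429 = (-I*sqrt(2)/8)/3 + 57895290/19298429 = -I*sqrt(2)/24 + 57895290/19298429 = 57895290/19298429 - I*sqrt(2)/24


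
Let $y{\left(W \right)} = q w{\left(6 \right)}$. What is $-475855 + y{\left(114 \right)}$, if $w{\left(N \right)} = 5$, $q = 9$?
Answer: $-475810$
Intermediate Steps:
$y{\left(W \right)} = 45$ ($y{\left(W \right)} = 9 \cdot 5 = 45$)
$-475855 + y{\left(114 \right)} = -475855 + 45 = -475810$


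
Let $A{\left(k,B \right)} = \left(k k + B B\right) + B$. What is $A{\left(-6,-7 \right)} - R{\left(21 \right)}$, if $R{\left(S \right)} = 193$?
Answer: $-115$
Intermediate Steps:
$A{\left(k,B \right)} = B + B^{2} + k^{2}$ ($A{\left(k,B \right)} = \left(k^{2} + B^{2}\right) + B = \left(B^{2} + k^{2}\right) + B = B + B^{2} + k^{2}$)
$A{\left(-6,-7 \right)} - R{\left(21 \right)} = \left(-7 + \left(-7\right)^{2} + \left(-6\right)^{2}\right) - 193 = \left(-7 + 49 + 36\right) - 193 = 78 - 193 = -115$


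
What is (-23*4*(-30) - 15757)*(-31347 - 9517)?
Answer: 531109408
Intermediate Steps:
(-23*4*(-30) - 15757)*(-31347 - 9517) = (-92*(-30) - 15757)*(-40864) = (2760 - 15757)*(-40864) = -12997*(-40864) = 531109408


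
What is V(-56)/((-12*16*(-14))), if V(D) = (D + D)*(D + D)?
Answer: 14/3 ≈ 4.6667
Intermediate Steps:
V(D) = 4*D² (V(D) = (2*D)*(2*D) = 4*D²)
V(-56)/((-12*16*(-14))) = (4*(-56)²)/((-12*16*(-14))) = (4*3136)/((-192*(-14))) = 12544/2688 = 12544*(1/2688) = 14/3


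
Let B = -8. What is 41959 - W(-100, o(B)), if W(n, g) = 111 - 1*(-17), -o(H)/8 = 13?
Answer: 41831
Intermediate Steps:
o(H) = -104 (o(H) = -8*13 = -104)
W(n, g) = 128 (W(n, g) = 111 + 17 = 128)
41959 - W(-100, o(B)) = 41959 - 1*128 = 41959 - 128 = 41831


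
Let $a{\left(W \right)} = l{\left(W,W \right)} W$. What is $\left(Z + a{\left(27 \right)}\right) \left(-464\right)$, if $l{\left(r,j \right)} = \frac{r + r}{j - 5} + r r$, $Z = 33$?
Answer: $- \frac{100968720}{11} \approx -9.179 \cdot 10^{6}$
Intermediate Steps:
$l{\left(r,j \right)} = r^{2} + \frac{2 r}{-5 + j}$ ($l{\left(r,j \right)} = \frac{2 r}{-5 + j} + r^{2} = r^{2} + \frac{2 r}{-5 + j}$)
$a{\left(W \right)} = \frac{W^{2} \left(2 + W^{2} - 5 W\right)}{-5 + W}$ ($a{\left(W \right)} = \frac{W \left(2 - 5 W + W W\right)}{-5 + W} W = \frac{W \left(2 - 5 W + W^{2}\right)}{-5 + W} W = \frac{W \left(2 + W^{2} - 5 W\right)}{-5 + W} W = \frac{W^{2} \left(2 + W^{2} - 5 W\right)}{-5 + W}$)
$\left(Z + a{\left(27 \right)}\right) \left(-464\right) = \left(33 + \frac{27^{2} \left(2 + 27^{2} - 135\right)}{-5 + 27}\right) \left(-464\right) = \left(33 + \frac{729 \left(2 + 729 - 135\right)}{22}\right) \left(-464\right) = \left(33 + 729 \cdot \frac{1}{22} \cdot 596\right) \left(-464\right) = \left(33 + \frac{217242}{11}\right) \left(-464\right) = \frac{217605}{11} \left(-464\right) = - \frac{100968720}{11}$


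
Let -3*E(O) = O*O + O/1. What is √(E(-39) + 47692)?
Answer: √47198 ≈ 217.25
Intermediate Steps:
E(O) = -O/3 - O²/3 (E(O) = -(O*O + O/1)/3 = -(O² + O*1)/3 = -(O² + O)/3 = -(O + O²)/3 = -O/3 - O²/3)
√(E(-39) + 47692) = √(-⅓*(-39)*(1 - 39) + 47692) = √(-⅓*(-39)*(-38) + 47692) = √(-494 + 47692) = √47198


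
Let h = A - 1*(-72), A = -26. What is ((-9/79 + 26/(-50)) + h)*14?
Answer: 1254372/1975 ≈ 635.13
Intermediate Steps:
h = 46 (h = -26 - 1*(-72) = -26 + 72 = 46)
((-9/79 + 26/(-50)) + h)*14 = ((-9/79 + 26/(-50)) + 46)*14 = ((-9*1/79 + 26*(-1/50)) + 46)*14 = ((-9/79 - 13/25) + 46)*14 = (-1252/1975 + 46)*14 = (89598/1975)*14 = 1254372/1975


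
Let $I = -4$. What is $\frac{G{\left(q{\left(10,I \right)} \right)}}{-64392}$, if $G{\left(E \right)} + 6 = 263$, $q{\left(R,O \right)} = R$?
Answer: $- \frac{257}{64392} \approx -0.0039912$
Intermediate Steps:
$G{\left(E \right)} = 257$ ($G{\left(E \right)} = -6 + 263 = 257$)
$\frac{G{\left(q{\left(10,I \right)} \right)}}{-64392} = \frac{257}{-64392} = 257 \left(- \frac{1}{64392}\right) = - \frac{257}{64392}$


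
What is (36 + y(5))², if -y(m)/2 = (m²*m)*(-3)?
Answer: 617796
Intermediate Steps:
y(m) = 6*m³ (y(m) = -2*m²*m*(-3) = -2*m³*(-3) = -(-6)*m³ = 6*m³)
(36 + y(5))² = (36 + 6*5³)² = (36 + 6*125)² = (36 + 750)² = 786² = 617796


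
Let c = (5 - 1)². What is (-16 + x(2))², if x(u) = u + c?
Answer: 4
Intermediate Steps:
c = 16 (c = 4² = 16)
x(u) = 16 + u (x(u) = u + 16 = 16 + u)
(-16 + x(2))² = (-16 + (16 + 2))² = (-16 + 18)² = 2² = 4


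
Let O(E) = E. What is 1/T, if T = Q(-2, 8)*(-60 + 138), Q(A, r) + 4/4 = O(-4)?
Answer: -1/390 ≈ -0.0025641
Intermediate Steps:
Q(A, r) = -5 (Q(A, r) = -1 - 4 = -5)
T = -390 (T = -5*(-60 + 138) = -5*78 = -390)
1/T = 1/(-390) = -1/390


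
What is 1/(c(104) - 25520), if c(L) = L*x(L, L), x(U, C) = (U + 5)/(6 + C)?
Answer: -55/1397932 ≈ -3.9344e-5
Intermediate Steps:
x(U, C) = (5 + U)/(6 + C)
c(L) = L*(5 + L)/(6 + L) (c(L) = L*((5 + L)/(6 + L)) = L*(5 + L)/(6 + L))
1/(c(104) - 25520) = 1/(104*(5 + 104)/(6 + 104) - 25520) = 1/(104*109/110 - 25520) = 1/(104*(1/110)*109 - 25520) = 1/(5668/55 - 25520) = 1/(-1397932/55) = -55/1397932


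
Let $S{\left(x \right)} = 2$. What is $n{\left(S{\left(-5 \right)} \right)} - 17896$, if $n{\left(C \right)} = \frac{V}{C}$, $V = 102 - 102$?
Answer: $-17896$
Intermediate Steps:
$V = 0$ ($V = 102 - 102 = 0$)
$n{\left(C \right)} = 0$ ($n{\left(C \right)} = \frac{0}{C} = 0$)
$n{\left(S{\left(-5 \right)} \right)} - 17896 = 0 - 17896 = -17896$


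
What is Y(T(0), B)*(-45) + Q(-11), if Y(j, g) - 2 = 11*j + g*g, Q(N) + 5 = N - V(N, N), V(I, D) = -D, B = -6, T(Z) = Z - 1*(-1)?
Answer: -2232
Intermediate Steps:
T(Z) = 1 + Z (T(Z) = Z + 1 = 1 + Z)
Q(N) = -5 + 2*N (Q(N) = -5 + (N - (-1)*N) = -5 + (N + N) = -5 + 2*N)
Y(j, g) = 2 + g² + 11*j (Y(j, g) = 2 + (11*j + g*g) = 2 + (11*j + g²) = 2 + (g² + 11*j) = 2 + g² + 11*j)
Y(T(0), B)*(-45) + Q(-11) = (2 + (-6)² + 11*(1 + 0))*(-45) + (-5 + 2*(-11)) = (2 + 36 + 11*1)*(-45) + (-5 - 22) = (2 + 36 + 11)*(-45) - 27 = 49*(-45) - 27 = -2205 - 27 = -2232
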